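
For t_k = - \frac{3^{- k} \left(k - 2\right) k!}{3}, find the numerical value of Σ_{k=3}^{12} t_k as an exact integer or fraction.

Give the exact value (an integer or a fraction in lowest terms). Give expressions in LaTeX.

Σ = -25624142/6561

r(k) = (k**2 - 1)/(3*(k - 2)) after simplifying.
So A=k/3 + 1/3 and B=1, with C=k - 2.
Need (k/3 + 1/3)·f(k+1) − (1)·f(k) = k - 2.
From deg A=1, deg B=0, deg C=1: d=0.
Solve for f: f(k) = 3 (degree 0 ≤ 0).
Certificate R = B(k−1)f/C = 3/(k - 2) gives s_k = -factorial(k)/3**k.
Δs = -(k - 2)*factorial(k)/(3*3**k), as required.
Evaluate s at k=13 and k=3: -25625600/6561 and -2/9; difference -25624142/6561.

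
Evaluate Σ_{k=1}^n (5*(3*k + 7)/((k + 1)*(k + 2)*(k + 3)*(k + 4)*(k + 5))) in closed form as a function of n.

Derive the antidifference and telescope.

S(n) = n*(n**2 + 11*n + 38)/(8*(n**3 + 11*n**2 + 38*n + 40))

The ratio is (k + 1)*(3*k + 10)/((k + 6)*(3*k + 7)).
So A=k + 1 and B=k + 6, with C=k + 7/3.
Key eq: (k + 1)·f(k+1) = (k + 5)·f(k) + (k + 7/3).
Degrees (1,1,1) ⇒ d ≤ 4.
Match coefficients ⇒ f(k) = k*(k + 2)*(k**2 + 8*k + 19)/36.
Get s_k = R·t_k = 5*k*(k**2 + 8*k + 19)/(12*(k**3 + 8*k**2 + 19*k + 12)) with R(k) = B(k−1)f(k)/C(k) = k*(k + 2)*(k + 5)*(k**2 + 8*k + 19)/(12*(3*k + 7)).
Verify: 5*(3*k + 7)/(k**5 + 15*k**4 + 85*k**3 + 225*k**2 + 274*k + 120) matches t_k.
Evaluate: s_(n+1) = 5*(n**3 + 11*n**2 + 38*n + 28)/(12*(n**3 + 11*n**2 + 38*n + 40)); subtract s_(1) = 7/24 ⇒ S(n) = n*(n**2 + 11*n + 38)/(8*(n**3 + 11*n**2 + 38*n + 40)).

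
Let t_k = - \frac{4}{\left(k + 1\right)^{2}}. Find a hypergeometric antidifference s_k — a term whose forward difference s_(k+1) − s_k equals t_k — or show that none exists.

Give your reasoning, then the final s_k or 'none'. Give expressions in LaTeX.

Step 1: r(k) = (k + 1)**2/(k + 2)**2.
So A=k**2 + 2*k + 1 and B=k**2 + 4*k + 4, with C=1.
Solve (k**2 + 2*k + 1)·f(k+1) − (k**2 + 2*k + 1)·f(k) = 1.
deg f ≤ 0 (via 2,2,0).
f = c0 ⇒ A·f(k+1) − B(k−1)·f(k) − C = -1. The system {-1 = 0} is inconsistent; no antidifference.

none (Gosper's algorithm certifies no s_k)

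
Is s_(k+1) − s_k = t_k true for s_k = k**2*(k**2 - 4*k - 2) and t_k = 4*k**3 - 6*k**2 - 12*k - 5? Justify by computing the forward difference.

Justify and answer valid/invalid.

s_(k+1) = k**4 - 8*k**2 - 12*k - 5
s_(k+1) − s_k = 4*k**3 - 6*k**2 - 12*k - 5
(s_(k+1) − s_k) − t_k = 0

Valid: the claim telescopes to t_k.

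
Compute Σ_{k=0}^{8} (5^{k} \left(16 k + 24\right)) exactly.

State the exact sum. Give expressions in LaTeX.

Σ = 72265624

Compute t_(k+1)/t_k: get 5*(2*k + 5)/(2*k + 3).
Gosper form: A/B · C(k+1)/C(k) with A=5, B=1, C=k + 3/2.
Need (5)·f(k+1) − (1)·f(k) = k + 3/2.
d = 1 from the (0,0,1) case.
Solving with deg f ≤ 1: f(k) = (4*k + 1)/16.
Get s_k = R·t_k = 5**k*(4*k + 1) with R(k) = B(k−1)f(k)/C(k) = (4*k + 1)/(8*(2*k + 3)).
Check: Δs_k = 5**k*(16*k + 24). ✓
Telescoping: Σ = s_(9) − s_(0) = 72265625 − (1) = 72265624.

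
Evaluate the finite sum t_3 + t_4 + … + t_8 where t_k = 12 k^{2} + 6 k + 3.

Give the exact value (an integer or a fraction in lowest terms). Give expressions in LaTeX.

Σ = 2604

t_(k+1)/t_k = (4*k**2 + 10*k + 7)/(4*k**2 + 2*k + 1).
Normal form (A,B,C) = (1, 1, k**2 + k/2 + 1/4).
Need (1)·f(k+1) − (1)·f(k) = k**2 + k/2 + 1/4.
From deg A=0, deg B=0, deg C=2: d=3.
Solving with deg f ≤ 3: f(k) = k*(4*k**2 - 3*k + 2)/12.
R(k) = B(k−1)·f(k)/C(k) = k*(4*k**2 - 3*k + 2)/(3*(4*k**2 + 2*k + 1)); s_k = R·t_k = k*(4*k**2 - 3*k + 2).
s_(k+1) − s_k = 12*k**2 + 6*k + 3 = t_k.
Evaluate s at k=9 and k=3: 2691 and 87; difference 2604.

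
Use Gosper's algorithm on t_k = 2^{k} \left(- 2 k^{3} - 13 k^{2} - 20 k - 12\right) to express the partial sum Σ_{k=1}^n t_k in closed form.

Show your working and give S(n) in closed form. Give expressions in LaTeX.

S(n) = - 4 \cdot 2^{n} n^{3} - 14 \cdot 2^{n} n^{2} - 24 \cdot 2^{n} n - 10 \cdot 2^{n} + 10

Step 1: r(k) = 2*(2*k**3 + 19*k**2 + 52*k + 47)/(2*k**3 + 13*k**2 + 20*k + 12).
Factor: A=2; B=1; C=k**3 + 13*k**2/2 + 10*k + 6.
Need (2)·f(k+1) − (1)·f(k) = k**3 + 13*k**2/2 + 10*k + 6.
deg f ≤ 3 (via 0,0,3).
Solve for f: f(k) = (2*k**3 + k**2 + 4*k - 2)/2 (degree 3 ≤ 3).
R(k) = B(k−1)·f(k)/C(k) = (2*k**3 + k**2 + 4*k - 2)/(2*k**3 + 13*k**2 + 20*k + 12); s_k = R·t_k = 2**k*(-2*k**3 - k**2 - 4*k + 2).
Verify: 2**k*(-2*k**3 - 13*k**2 - 20*k - 12) matches t_k.
Evaluate: s_(n+1) = 2**(n + 1)*(-2*n**3 - 7*n**2 - 12*n - 5); subtract s_(1) = -10 ⇒ S(n) = -4*2**n*n**3 - 14*2**n*n**2 - 24*2**n*n - 10*2**n + 10.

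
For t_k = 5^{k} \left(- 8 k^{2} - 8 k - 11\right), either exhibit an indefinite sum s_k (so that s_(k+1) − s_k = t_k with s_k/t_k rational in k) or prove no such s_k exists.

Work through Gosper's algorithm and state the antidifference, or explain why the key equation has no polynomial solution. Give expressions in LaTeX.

The ratio is 5*(8*k**2 + 24*k + 27)/(8*k**2 + 8*k + 11).
A = 5, B = 1, C = k**2 + k + 11/8.
Solve (5)·f(k+1) − (1)·f(k) = k**2 + k + 11/8.
From deg A=0, deg B=0, deg C=2: d=2.
Solving with deg f ≤ 2: f(k) = (2*k**2 - 3*k + 4)/8.
Certificate R = B(k−1)f/C = (2*k**2 - 3*k + 4)/(8*k**2 + 8*k + 11) gives s_k = 5**k*(-2*k**2 + 3*k - 4).
Verify: 5**k*(-8*k**2 - 8*k - 11) matches t_k.

s_k = 5^{k} \left(- 2 k^{2} + 3 k - 4\right)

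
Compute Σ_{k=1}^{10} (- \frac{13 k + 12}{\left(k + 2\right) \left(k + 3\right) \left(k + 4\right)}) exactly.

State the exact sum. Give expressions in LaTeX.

Σ = -485/273

Ratio r(k) = (k + 2)*(13*k + 25)/((k + 5)*(13*k + 12)).
Gosper form: A/B · C(k+1)/C(k) with A=k + 2, B=k + 5, C=k + 12/13.
Set up (k + 2)·f(k+1) − (k + 4)·f(k) − (k + 12/13) = 0.
Degrees (1,1,1) ⇒ d ≤ 2.
Match coefficients ⇒ f(k) = k*(19*k + 17)/78.
R(k) = B(k−1)·f(k)/C(k) = k*(k + 4)*(19*k + 17)/(6*(13*k + 12)); s_k = R·t_k = k*(-19*k - 17)/(6*(k + 2)*(k + 3)).
Δs = (-13*k - 12)/(k**3 + 9*k**2 + 26*k + 24), as required.
Telescoping: Σ = s_(11) − s_(1) = -1243/546 − (-1/2) = -485/273.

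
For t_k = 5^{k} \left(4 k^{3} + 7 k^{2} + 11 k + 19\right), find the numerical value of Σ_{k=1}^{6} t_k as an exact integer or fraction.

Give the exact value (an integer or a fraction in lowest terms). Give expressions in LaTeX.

Compute t_(k+1)/t_k: get 5*(4*k**3 + 19*k**2 + 37*k + 41)/(4*k**3 + 7*k**2 + 11*k + 19).
A = 5, B = 1, C = k**3 + 7*k**2/4 + 11*k/4 + 19/4.
Key eq: (5)·f(k+1) = (1)·f(k) + (k**3 + 7*k**2/4 + 11*k/4 + 19/4).
From deg A=0, deg B=0, deg C=3: d=3.
Coefficient equations give f(k) = (k**3 - 2*k**2 + 4*k + 1)/4.
R(k) = B(k−1)·f(k)/C(k) = (k**3 - 2*k**2 + 4*k + 1)/(4*k**3 + 7*k**2 + 11*k + 19); s_k = R·t_k = 5**k*(k**3 - 2*k**2 + 4*k + 1).
Verify: 5**k*(4*k**3 + 7*k**2 + 11*k + 19) matches t_k.
Sum = s_(7) − s_(1); s_(7) = 21406250, s_(1) = 20 ⇒ 21406230.

Σ = 21406230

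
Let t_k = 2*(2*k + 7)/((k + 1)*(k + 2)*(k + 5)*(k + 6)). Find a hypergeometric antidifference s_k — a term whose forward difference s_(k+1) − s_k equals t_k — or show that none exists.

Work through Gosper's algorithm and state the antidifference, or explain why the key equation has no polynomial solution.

s_k = 2*k*(k + 6)/(5*(k**2 + 6*k + 5))

Compute t_(k+1)/t_k: get (k + 1)*(k + 5)*(2*k + 9)/((k + 3)*(k + 7)*(2*k + 7)).
Take A(k)=k + 1, B(k)=k + 7, C(k)=k**3 + 21*k**2/2 + 73*k/2 + 42.
Set up (k + 1)·f(k+1) − (k + 6)·f(k) − (k**3 + 21*k**2/2 + 73*k/2 + 42) = 0.
Bound: deg f ≤ 5.
Solve for f: f(k) = k*(k + 2)*(k + 3)*(k + 4)*(k + 6)/10 (degree 5 ≤ 5).
Get s_k = R·t_k = 2*k*(k + 6)/(5*(k**2 + 6*k + 5)) with R(k) = B(k−1)f(k)/C(k) = k*(k + 2)*(k + 6)**2/(5*(2*k + 7)).
Δs = 2*(2*k + 7)/(k**4 + 14*k**3 + 65*k**2 + 112*k + 60), as required.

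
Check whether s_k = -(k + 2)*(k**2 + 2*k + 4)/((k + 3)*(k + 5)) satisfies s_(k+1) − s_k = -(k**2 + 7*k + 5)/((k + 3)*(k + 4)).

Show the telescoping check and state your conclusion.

s_(k+1) = -(k + 3)*(2*k + (k + 1)**2 + 6)/((k + 4)*(k + 6))
s_(k+1) − s_k = (-k**4 - 18*k**3 - 94*k**2 - 181*k - 123)/(k**4 + 18*k**3 + 119*k**2 + 342*k + 360)
(s_(k+1) − s_k) − t_k = 3*(6*k**2 + 28*k + 9)/(k**4 + 18*k**3 + 119*k**2 + 342*k + 360)

Invalid: residual 3*(6*k**2 + 28*k + 9)/(k**4 + 18*k**3 + 119*k**2 + 342*k + 360) ≠ 0.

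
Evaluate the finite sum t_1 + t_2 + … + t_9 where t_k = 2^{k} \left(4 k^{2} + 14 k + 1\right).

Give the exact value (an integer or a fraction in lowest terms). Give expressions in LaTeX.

The ratio is 2*(4*k**2 + 22*k + 19)/(4*k**2 + 14*k + 1).
Normal form (A,B,C) = (2, 1, k**2 + 7*k/2 + 1/4).
Set up (2)·f(k+1) − (1)·f(k) − (k**2 + 7*k/2 + 1/4) = 0.
deg f ≤ 2 (via 0,0,2).
Coefficient equations give f(k) = (4*k**2 - 2*k - 3)/4.
Get s_k = R·t_k = 2**k*(4*k**2 - 2*k - 3) with R(k) = B(k−1)f(k)/C(k) = (4*k**2 - 2*k - 3)/(4*k**2 + 14*k + 1).
Check: Δs_k = 2**k*(4*k**2 + 14*k + 1). ✓
Telescoping: Σ = s_(10) − s_(1) = 386048 − (-2) = 386050.

Σ = 386050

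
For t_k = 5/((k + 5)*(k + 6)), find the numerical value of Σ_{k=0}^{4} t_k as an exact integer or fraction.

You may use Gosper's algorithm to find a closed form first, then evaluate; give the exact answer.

Σ = 1/2

Compute t_(k+1)/t_k: get (k + 5)/(k + 7).
Factor: A=k + 5; B=k + 7; C=1.
Key eq: (k + 5)·f(k+1) = (k + 6)·f(k) + (1).
d = 1 from the (1,1,0) case.
Match coefficients ⇒ f(k) = k/5.
Then R = B(k−1)f/C = k*(k + 6)/5, so s_k = R(k)·t_k = k/(k + 5).
s_(k+1) − s_k = 5/(k**2 + 11*k + 30) = t_k.
Telescoping: Σ = s_(5) − s_(0) = 1/2 − (0) = 1/2.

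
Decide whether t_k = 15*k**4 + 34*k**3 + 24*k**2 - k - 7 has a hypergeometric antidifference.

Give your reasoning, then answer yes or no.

Yes. s_k = k*(3*k**4 + k**3 - 4*k**2 - 4*k - 3).

r(k) = (15*k**4 + 94*k**3 + 216*k**2 + 209*k + 65)/(15*k**4 + 34*k**3 + 24*k**2 - k - 7) after simplifying.
So A=1 and B=1, with C=k**4 + 34*k**3/15 + 8*k**2/5 - k/15 - 7/15.
Need (1)·f(k+1) − (1)·f(k) = k**4 + 34*k**3/15 + 8*k**2/5 - k/15 - 7/15.
From deg A=0, deg B=0, deg C=4: d=5.
Match coefficients ⇒ f(k) = k*(3*k**4 + k**3 - 4*k**2 - 4*k - 3)/15.
So s_k = (B(k−1)f/C)·t_k = (k*(3*k**4 + k**3 - 4*k**2 - 4*k - 3)/(15*k**4 + 34*k**3 + 24*k**2 - k - 7))·t_k = k*(3*k**4 + k**3 - 4*k**2 - 4*k - 3).
Check: Δs_k = 15*k**4 + 34*k**3 + 24*k**2 - k - 7. ✓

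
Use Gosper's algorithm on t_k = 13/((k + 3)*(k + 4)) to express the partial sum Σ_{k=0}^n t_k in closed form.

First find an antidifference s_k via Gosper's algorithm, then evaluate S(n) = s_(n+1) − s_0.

S(n) = 13*(n + 1)/(3*(n + 4))

Compute t_(k+1)/t_k: get (k + 3)/(k + 5).
A = k + 3, B = k + 5, C = 1.
Solve (k + 3)·f(k+1) − (k + 4)·f(k) = 1.
deg f ≤ 1 (via 1,1,0).
Match coefficients ⇒ f(k) = k/3.
Get s_k = R·t_k = 13*k/(3*(k + 3)) with R(k) = B(k−1)f(k)/C(k) = k*(k + 4)/3.
s_(k+1) − s_k = 13/(k**2 + 7*k + 12) = t_k.
Telescope: S(n) = s_(n+1) − s_(0) = 13*(n + 1)/(3*(n + 4)) − (0) = 13*(n + 1)/(3*(n + 4)).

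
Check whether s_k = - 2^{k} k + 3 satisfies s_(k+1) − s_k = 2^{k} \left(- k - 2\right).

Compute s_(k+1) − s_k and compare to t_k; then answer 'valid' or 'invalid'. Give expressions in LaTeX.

valid; difference matches t_k

s_(k+1) = -2*2**k*(k + 1) + 3
s_(k+1) − s_k = 2**k*(-k - 2)
(s_(k+1) − s_k) − t_k = 0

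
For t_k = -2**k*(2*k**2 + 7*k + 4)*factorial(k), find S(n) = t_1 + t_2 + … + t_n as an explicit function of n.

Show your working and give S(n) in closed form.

S(n) = -2*2**n*n**2*factorial(n) - 8*2**n*n*factorial(n) - 6*2**n*factorial(n) + 6

The ratio is 2*(2*k**3 + 13*k**2 + 24*k + 13)/(2*k**2 + 7*k + 4).
Gosper form: A/B · C(k+1)/C(k) with A=2*k + 2, B=1, C=k**2 + 7*k/2 + 2.
Key eq: (2*k + 2)·f(k+1) = (1)·f(k) + (k**2 + 7*k/2 + 2).
From deg A=1, deg B=0, deg C=2: d=1.
Solving with deg f ≤ 1: f(k) = (k + 2)/2.
Certificate R = B(k−1)f/C = (k + 2)/(2*k**2 + 7*k + 4) gives s_k = -2**k*(k + 2)*factorial(k).
s_(k+1) − s_k = -2**k*(2*k**2 + 7*k + 4)*factorial(k) = t_k.
s_(n+1) = -2**(n + 1)*(n + 3)*factorial(n + 1) and s_(1) = -6, so S(n) = -2*2**n*n**2*factorial(n) - 8*2**n*n*factorial(n) - 6*2**n*factorial(n) + 6.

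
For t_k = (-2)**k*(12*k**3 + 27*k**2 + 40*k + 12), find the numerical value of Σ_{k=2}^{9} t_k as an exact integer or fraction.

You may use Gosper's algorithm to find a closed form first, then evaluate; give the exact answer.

Σ = -4237144

t_(k+1)/t_k = 2*(-12*k**3 - 63*k**2 - 130*k - 91)/(12*k**3 + 27*k**2 + 40*k + 12).
Gosper form: A/B · C(k+1)/C(k) with A=-2, B=1, C=k**3 + 9*k**2/4 + 10*k/3 + 1.
Set up (-2)·f(k+1) − (1)·f(k) − (k**3 + 9*k**2/4 + 10*k/3 + 1) = 0.
d = 3 from the (0,0,3) case.
Solving with deg f ≤ 3: f(k) = -(4*k**3 + k**2 + 4*k - 2)/12.
Get s_k = R·t_k = (-2)**k*(-4*k**3 - k**2 - 4*k + 2) with R(k) = B(k−1)f(k)/C(k) = -(4*k**3 + k**2 + 4*k - 2)/(12*k**3 + 27*k**2 + 40*k + 12).
Δs = (-2)**k*(12*k**3 + 27*k**2 + 40*k + 12), as required.
Telescoping: Σ = s_(10) − s_(2) = -4237312 − (-168) = -4237144.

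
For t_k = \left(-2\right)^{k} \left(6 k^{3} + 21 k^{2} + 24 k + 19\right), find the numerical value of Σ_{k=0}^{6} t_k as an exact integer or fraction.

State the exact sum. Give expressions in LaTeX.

Compute t_(k+1)/t_k: get 2*(-6*k**3 - 39*k**2 - 84*k - 70)/(6*k**3 + 21*k**2 + 24*k + 19).
A = -2, B = 1, C = k**3 + 7*k**2/2 + 4*k + 19/6.
Key eq: (-2)·f(k+1) = (1)·f(k) + (k**3 + 7*k**2/2 + 4*k + 19/6).
deg f ≤ 3 (via 0,0,3).
A polynomial solution: f(k) = -(2*k**3 + 3*k**2 + 3)/6.
R(k) = B(k−1)·f(k)/C(k) = -(2*k**3 + 3*k**2 + 3)/(6*k**3 + 21*k**2 + 24*k + 19); s_k = R·t_k = (-2)**k*(-2*k**3 - 3*k**2 - 3).
s_(k+1) − s_k = (-2)**k*(6*k**3 + 21*k**2 + 24*k + 19) = t_k.
Telescoping: Σ = s_(7) − s_(0) = 107008 − (-3) = 107011.

Σ = 107011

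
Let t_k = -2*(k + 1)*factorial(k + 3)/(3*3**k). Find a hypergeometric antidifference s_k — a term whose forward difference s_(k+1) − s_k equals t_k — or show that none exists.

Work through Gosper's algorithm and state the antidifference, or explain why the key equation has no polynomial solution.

s_k = -2*factorial(k + 3)/3**k

The ratio is (k + 2)*(k + 4)/(3*(k + 1)).
Normal form (A,B,C) = (k/3 + 4/3, 1, k + 1).
Key eq: (k/3 + 4/3)·f(k+1) = (1)·f(k) + (k + 1).
From deg A=1, deg B=0, deg C=1: d=0.
Solve for f: f(k) = 3 (degree 0 ≤ 0).
R(k) = B(k−1)·f(k)/C(k) = 3/(k + 1); s_k = R·t_k = -2*factorial(k + 3)/3**k.
Check: Δs_k = -2*(k + 1)*factorial(k + 3)/(3*3**k). ✓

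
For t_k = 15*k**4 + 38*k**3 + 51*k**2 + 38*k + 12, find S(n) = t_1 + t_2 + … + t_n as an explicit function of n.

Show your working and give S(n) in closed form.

S(n) = n*(3*n**4 + 17*n**3 + 41*n**2 + 54*n + 39)

Step 1: r(k) = (15*k**4 + 98*k**3 + 255*k**2 + 314*k + 154)/(15*k**4 + 38*k**3 + 51*k**2 + 38*k + 12).
Gosper form: A/B · C(k+1)/C(k) with A=1, B=1, C=k**4 + 38*k**3/15 + 17*k**2/5 + 38*k/15 + 4/5.
Set up (1)·f(k+1) − (1)·f(k) − (k**4 + 38*k**3/15 + 17*k**2/5 + 38*k/15 + 4/5) = 0.
Bound: deg f ≤ 5.
Solve for f: f(k) = k*(3*k**4 + 2*k**3 + 3*k**2 + 3*k + 1)/15 (degree 5 ≤ 5).
R(k) = B(k−1)·f(k)/C(k) = k*(3*k**4 + 2*k**3 + 3*k**2 + 3*k + 1)/(15*k**4 + 38*k**3 + 51*k**2 + 38*k + 12); s_k = R·t_k = k*(3*k**4 + 2*k**3 + 3*k**2 + 3*k + 1).
Δs = 15*k**4 + 38*k**3 + 51*k**2 + 38*k + 12, as required.
Evaluate: s_(n+1) = 3*n**5 + 17*n**4 + 41*n**3 + 54*n**2 + 39*n + 12; subtract s_(1) = 12 ⇒ S(n) = n*(3*n**4 + 17*n**3 + 41*n**2 + 54*n + 39).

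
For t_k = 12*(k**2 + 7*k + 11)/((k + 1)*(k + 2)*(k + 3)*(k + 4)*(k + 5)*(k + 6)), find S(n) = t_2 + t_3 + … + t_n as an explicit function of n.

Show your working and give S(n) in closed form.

Ratio r(k) = (k + 1)*(7*k + (k + 1)**2 + 18)/((k + 7)*(k**2 + 7*k + 11)).
A = k + 1, B = k + 7, C = k**2 + 7*k + 11.
f must satisfy (k + 1)·f(k+1) − (k + 6)·f(k) = k**2 + 7*k + 11.
deg f ≤ 5 (via 1,1,2).
Solve for f: f(k) = k*(k + 2)*(k + 4)*(k**2 + 9*k + 23)/45 (degree 5 ≤ 5).
So s_k = (B(k−1)f/C)·t_k = (k*(k + 2)*(k + 4)*(k + 6)*(k**2 + 9*k + 23)/(45*(k**2 + 7*k + 11)))·t_k = 4*k*(k**2 + 9*k + 23)/(15*(k**3 + 9*k**2 + 23*k + 15)).
Check: Δs_k = 12*(k**2 + 7*k + 11)/(k**6 + 21*k**5 + 175*k**4 + 735*k**3 + 1624*k**2 + 1764*k + 720). ✓
Σ_(k=2)^n t_k = s_(n+1) − s_(2) = (4*(n**3 + 12*n**2 + 44*n + 33)/(15*(n**3 + 12*n**2 + 44*n + 48))) − (8/35), i.e. 4*(n**3 + 12*n**2 + 44*n - 57)/(105*(n**3 + 12*n**2 + 44*n + 48)).

S(n) = 4*(n**3 + 12*n**2 + 44*n - 57)/(105*(n**3 + 12*n**2 + 44*n + 48))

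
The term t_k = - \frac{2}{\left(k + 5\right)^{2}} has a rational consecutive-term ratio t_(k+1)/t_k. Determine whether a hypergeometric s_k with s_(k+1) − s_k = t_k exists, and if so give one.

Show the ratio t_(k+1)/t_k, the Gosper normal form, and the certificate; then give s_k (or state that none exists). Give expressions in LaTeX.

none — t_k is not Gosper-summable

The ratio is (k + 5)**2/(k + 6)**2.
So A=k**2 + 10*k + 25 and B=k**2 + 12*k + 36, with C=1.
Solve (k**2 + 10*k + 25)·f(k+1) − (k**2 + 10*k + 25)·f(k) = 1.
Degrees (2,2,0) ⇒ d ≤ 0.
f = c0 ⇒ A·f(k+1) − B(k−1)·f(k) − C = -1. The system {-1 = 0} is inconsistent; no antidifference.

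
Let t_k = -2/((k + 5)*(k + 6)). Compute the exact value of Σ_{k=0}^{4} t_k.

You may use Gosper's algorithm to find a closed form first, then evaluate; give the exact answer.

Σ = -1/5

Step 1: r(k) = (k + 5)/(k + 7).
Take A(k)=k + 5, B(k)=k + 7, C(k)=1.
Set up (k + 5)·f(k+1) − (k + 6)·f(k) − (1) = 0.
Bound: deg f ≤ 1.
Match coefficients ⇒ f(k) = k/5.
Get s_k = R·t_k = -2*k/(5*k + 25) with R(k) = B(k−1)f(k)/C(k) = k*(k + 6)/5.
s_(k+1) − s_k = -2/(k**2 + 11*k + 30) = t_k.
Telescoping: Σ = s_(5) − s_(0) = -1/5 − (0) = -1/5.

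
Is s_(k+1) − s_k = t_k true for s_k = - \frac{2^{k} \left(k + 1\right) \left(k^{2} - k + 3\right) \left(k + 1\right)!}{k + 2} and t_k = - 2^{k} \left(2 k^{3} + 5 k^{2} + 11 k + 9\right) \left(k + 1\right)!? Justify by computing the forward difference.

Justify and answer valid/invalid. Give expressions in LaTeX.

s_(k+1) = -2**(k + 1)*(k + 2)*(k**2 + k + 3)*factorial(k + 2)/(k + 3)
s_(k+1) − s_k = -2**k*(2*k**5 + 13*k**4 + 39*k**3 + 74*k**2 + 79*k + 39)*factorial(k + 1)/((k + 2)*(k + 3))
(s_(k+1) − s_k) − t_k = 2**k*(2*k**4 + 9*k**3 + 20*k**2 + 32*k + 15)*factorial(k + 1)/((k + 2)*(k + 3))

Invalid: residual \frac{2^{k} \left(2 k^{4} + 9 k^{3} + 20 k^{2} + 32 k + 15\right) \left(k + 1\right)!}{\left(k + 2\right) \left(k + 3\right)} ≠ 0.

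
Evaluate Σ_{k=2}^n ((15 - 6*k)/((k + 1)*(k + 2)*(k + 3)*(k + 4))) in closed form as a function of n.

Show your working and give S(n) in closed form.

S(n) = (-n**3 - 9*n**2 + 64*n - 54)/(30*(n**3 + 9*n**2 + 26*n + 24))

Compute t_(k+1)/t_k: get (k + 1)*(2*k - 3)/((k + 5)*(2*k - 5)).
So A=k + 1 and B=k + 5, with C=k - 5/2.
Key eq: (k + 1)·f(k+1) = (k + 4)·f(k) + (k - 5/2).
deg f ≤ 3 (via 1,1,1).
Match coefficients ⇒ f(k) = -k*(2*k**2 + 12*k + 31)/18.
Get s_k = R·t_k = k*(2*k**2 + 12*k + 31)/(3*(k + 1)*(k + 2)*(k + 3)) with R(k) = B(k−1)f(k)/C(k) = -k*(k + 4)*(2*k**2 + 12*k + 31)/(9*(2*k - 5)).
Verify: 3*(5 - 2*k)/(k**4 + 10*k**3 + 35*k**2 + 50*k + 24) matches t_k.
Evaluate: s_(n+1) = (2*n**3 + 18*n**2 + 61*n + 45)/(3*(n**3 + 9*n**2 + 26*n + 24)); subtract s_(2) = 7/10 ⇒ S(n) = (-n**3 - 9*n**2 + 64*n - 54)/(30*(n**3 + 9*n**2 + 26*n + 24)).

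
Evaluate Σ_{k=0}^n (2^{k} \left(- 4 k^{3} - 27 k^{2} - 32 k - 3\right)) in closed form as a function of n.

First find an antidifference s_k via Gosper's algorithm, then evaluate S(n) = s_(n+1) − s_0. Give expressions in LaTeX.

S(n) = - 8 \cdot 2^{n} n^{3} - 30 \cdot 2^{n} n^{2} - 28 \cdot 2^{n} n - 3

Ratio r(k) = 2*(4*k**3 + 39*k**2 + 98*k + 66)/(4*k**3 + 27*k**2 + 32*k + 3).
Take A(k)=2, B(k)=1, C(k)=k**3 + 27*k**2/4 + 8*k + 3/4.
Set up (2)·f(k+1) − (1)·f(k) − (k**3 + 27*k**2/4 + 8*k + 3/4) = 0.
d = 3 from the (0,0,3) case.
A polynomial solution: f(k) = (k - 1)*(k + 1)*(4*k + 3)/4.
Certificate R = B(k−1)f/C = (k - 1)*(k + 1)*(4*k + 3)/(4*k**3 + 27*k**2 + 32*k + 3) gives s_k = 2**k*(-4*k**3 - 3*k**2 + 4*k + 3).
Verify: 2**k*(-4*k**3 - 27*k**2 - 32*k - 3) matches t_k.
s_(n+1) = 2**(n + 1)*n*(-4*n**2 - 15*n - 14) and s_(0) = 3, so S(n) = -8*2**n*n**3 - 30*2**n*n**2 - 28*2**n*n - 3.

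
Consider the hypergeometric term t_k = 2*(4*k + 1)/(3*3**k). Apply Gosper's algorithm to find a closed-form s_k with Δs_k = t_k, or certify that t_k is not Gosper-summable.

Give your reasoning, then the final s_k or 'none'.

s_k = (-4*k - 3)/3**k

Step 1: r(k) = (4*k + 5)/(3*(4*k + 1)).
So A=1/3 and B=1, with C=k + 1/4.
Solve (1/3)·f(k+1) − (1)·f(k) = k + 1/4.
deg f ≤ 1 (via 0,0,1).
Coefficient equations give f(k) = -3*(4*k + 3)/8.
Get s_k = R·t_k = (-4*k - 3)/3**k with R(k) = B(k−1)f(k)/C(k) = -3*(4*k + 3)/(2*(4*k + 1)).
Check: Δs_k = 2*(4*k + 1)/(3*3**k). ✓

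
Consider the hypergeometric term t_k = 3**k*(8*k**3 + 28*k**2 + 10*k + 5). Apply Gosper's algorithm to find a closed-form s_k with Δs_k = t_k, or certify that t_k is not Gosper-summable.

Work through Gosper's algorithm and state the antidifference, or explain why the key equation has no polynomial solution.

s_k = 3**k*(4*k**3 - 4*k**2 - k + 4)

Compute t_(k+1)/t_k: get 3*(8*k**3 + 52*k**2 + 90*k + 51)/(8*k**3 + 28*k**2 + 10*k + 5).
Factor: A=3; B=1; C=k**3 + 7*k**2/2 + 5*k/4 + 5/8.
f must satisfy (3)·f(k+1) − (1)·f(k) = k**3 + 7*k**2/2 + 5*k/4 + 5/8.
Degrees (0,0,3) ⇒ d ≤ 3.
A polynomial solution: f(k) = (4*k**3 - 4*k**2 - k + 4)/8.
So s_k = (B(k−1)f/C)·t_k = ((4*k**3 - 4*k**2 - k + 4)/(8*k**3 + 28*k**2 + 10*k + 5))·t_k = 3**k*(4*k**3 - 4*k**2 - k + 4).
s_(k+1) − s_k = 3**k*(8*k**3 + 28*k**2 + 10*k + 5) = t_k.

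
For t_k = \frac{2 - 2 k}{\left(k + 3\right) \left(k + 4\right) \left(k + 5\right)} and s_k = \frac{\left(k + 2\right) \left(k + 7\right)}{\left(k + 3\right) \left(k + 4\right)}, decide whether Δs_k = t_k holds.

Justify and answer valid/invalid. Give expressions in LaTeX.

valid (s_(k+1) − s_k reduces to t_k)

s_(k+1) = (k + 3)*(k + 8)/((k + 4)*(k + 5))
s_(k+1) − s_k = 2*(1 - k)/(k**3 + 12*k**2 + 47*k + 60)
(s_(k+1) − s_k) − t_k = 0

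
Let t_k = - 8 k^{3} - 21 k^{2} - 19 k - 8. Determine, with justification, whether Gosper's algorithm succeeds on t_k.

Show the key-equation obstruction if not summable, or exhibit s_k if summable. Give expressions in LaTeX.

Yes. s_k = k \left(- 2 k^{3} - 3 k^{2} - k - 2\right).

Ratio r(k) = (8*k**3 + 45*k**2 + 85*k + 56)/(8*k**3 + 21*k**2 + 19*k + 8).
Take A(k)=1, B(k)=1, C(k)=k**3 + 21*k**2/8 + 19*k/8 + 1.
Need (1)·f(k+1) − (1)·f(k) = k**3 + 21*k**2/8 + 19*k/8 + 1.
d = 4 from the (0,0,3) case.
Solve for f: f(k) = k*(2*k**3 + 3*k**2 + k + 2)/8 (degree 4 ≤ 4).
R(k) = B(k−1)·f(k)/C(k) = k*(2*k**3 + 3*k**2 + k + 2)/(8*k**3 + 21*k**2 + 19*k + 8); s_k = R·t_k = k*(-2*k**3 - 3*k**2 - k - 2).
Verify: -8*k**3 - 21*k**2 - 19*k - 8 matches t_k.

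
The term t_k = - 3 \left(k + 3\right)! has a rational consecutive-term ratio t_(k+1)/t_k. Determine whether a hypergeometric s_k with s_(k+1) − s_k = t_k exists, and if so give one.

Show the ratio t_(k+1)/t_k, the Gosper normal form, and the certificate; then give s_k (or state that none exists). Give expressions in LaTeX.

not Gosper-summable; s_k does not exist

Compute t_(k+1)/t_k: get k + 4.
Take A(k)=k + 4, B(k)=1, C(k)=1.
Solve (k + 4)·f(k+1) − (1)·f(k) = 1.
Bound: deg f ≤ -1.
Bound -1 < 0, so the key equation has no polynomial solution.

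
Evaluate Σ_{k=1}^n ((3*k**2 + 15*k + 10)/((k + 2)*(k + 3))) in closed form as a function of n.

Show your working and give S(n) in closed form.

Ratio r(k) = (k + 2)*(15*k + 3*(k + 1)**2 + 25)/((k + 4)*(3*k**2 + 15*k + 10)).
Factor: A=k + 2; B=k + 4; C=k**2 + 5*k + 10/3.
Key eq: (k + 2)·f(k+1) = (k + 3)·f(k) + (k**2 + 5*k + 10/3).
Degrees (1,1,2) ⇒ d ≤ 2.
Solving with deg f ≤ 2: f(k) = k*(3*k + 2)/3.
R(k) = B(k−1)·f(k)/C(k) = k*(k + 3)*(3*k + 2)/(3*k**2 + 15*k + 10); s_k = R·t_k = k*(3*k + 2)/(k + 2).
Verify: (3*k**2 + 15*k + 10)/(k**2 + 5*k + 6) matches t_k.
Σ_(k=1)^n t_k = s_(n+1) − s_(1) = ((3*n**2 + 8*n + 5)/(n + 3)) − (5/3), i.e. n*(9*n + 19)/(3*(n + 3)).

S(n) = n*(9*n + 19)/(3*(n + 3))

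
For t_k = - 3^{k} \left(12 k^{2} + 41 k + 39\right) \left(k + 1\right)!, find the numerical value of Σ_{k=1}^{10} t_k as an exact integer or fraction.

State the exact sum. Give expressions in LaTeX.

Step 1: r(k) = 3*(12*k**3 + 89*k**2 + 222*k + 184)/(12*k**2 + 41*k + 39).
A = 3*k + 6, B = 1, C = k**2 + 41*k/12 + 13/4.
Set up (3*k + 6)·f(k+1) − (1)·f(k) − (k**2 + 41*k/12 + 13/4) = 0.
deg f ≤ 1 (via 1,0,2).
Match coefficients ⇒ f(k) = (4*k + 3)/12.
Get s_k = R·t_k = -3**k*(4*k + 3)*factorial(k + 1) with R(k) = B(k−1)f(k)/C(k) = (4*k + 3)/(12*k**2 + 41*k + 39).
Check: Δs_k = -3**k*(12*k**2 + 41*k + 39)*factorial(k + 1). ✓
Σ_(k=1)^(10) t_k = s_(11) − s_(1) = -3988123732454400 − (-42) = -3988123732454358.

Σ = -3988123732454358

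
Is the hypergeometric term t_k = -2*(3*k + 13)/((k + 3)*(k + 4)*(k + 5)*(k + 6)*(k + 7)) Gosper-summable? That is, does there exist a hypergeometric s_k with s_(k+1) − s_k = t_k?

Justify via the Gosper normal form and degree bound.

Yes. s_k = k*(-k**2 - 14*k - 63)/(45*(k**3 + 14*k**2 + 63*k + 90)).

Step 1: r(k) = (k + 3)*(3*k + 16)/((k + 8)*(3*k + 13)).
So A=k + 3 and B=k + 8, with C=k + 13/3.
f must satisfy (k + 3)·f(k+1) − (k + 7)·f(k) = k + 13/3.
Bound: deg f ≤ 4.
Coefficient equations give f(k) = k*(k + 4)*(k**2 + 14*k + 63)/270.
So s_k = (B(k−1)f/C)·t_k = (k*(k + 4)*(k + 7)*(k**2 + 14*k + 63)/(90*(3*k + 13)))·t_k = k*(-k**2 - 14*k - 63)/(45*(k**3 + 14*k**2 + 63*k + 90)).
Check: Δs_k = 2*(-3*k - 13)/(k**5 + 25*k**4 + 245*k**3 + 1175*k**2 + 2754*k + 2520). ✓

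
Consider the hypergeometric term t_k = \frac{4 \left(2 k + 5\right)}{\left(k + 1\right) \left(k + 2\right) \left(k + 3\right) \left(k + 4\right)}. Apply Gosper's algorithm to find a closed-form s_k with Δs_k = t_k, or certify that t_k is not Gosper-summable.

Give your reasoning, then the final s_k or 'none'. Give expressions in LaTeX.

s_k = \frac{4 k \left(k + 4\right)}{3 \left(k^{2} + 4 k + 3\right)}

Ratio r(k) = (k + 1)*(2*k + 7)/((k + 5)*(2*k + 5)).
So A=k + 1 and B=k + 5, with C=k + 5/2.
Solve (k + 1)·f(k+1) − (k + 4)·f(k) = k + 5/2.
Bound: deg f ≤ 3.
Match coefficients ⇒ f(k) = k*(k + 2)*(k + 4)/6.
R(k) = B(k−1)·f(k)/C(k) = k*(k + 2)*(k + 4)**2/(3*(2*k + 5)); s_k = R·t_k = 4*k*(k + 4)/(3*(k**2 + 4*k + 3)).
Δs = 4*(2*k + 5)/(k**4 + 10*k**3 + 35*k**2 + 50*k + 24), as required.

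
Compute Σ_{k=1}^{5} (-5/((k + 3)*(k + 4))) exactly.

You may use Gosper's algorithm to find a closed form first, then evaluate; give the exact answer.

Σ = -25/36

Step 1: r(k) = (k + 3)/(k + 5).
So A=k + 3 and B=k + 5, with C=1.
Need (k + 3)·f(k+1) − (k + 4)·f(k) = 1.
From deg A=1, deg B=1, deg C=0: d=1.
Coefficient equations give f(k) = k/3.
Then R = B(k−1)f/C = k*(k + 4)/3, so s_k = R(k)·t_k = -5*k/(3*k + 9).
Check: Δs_k = -5/(k**2 + 7*k + 12). ✓
Telescoping: Σ = s_(6) − s_(1) = -10/9 − (-5/12) = -25/36.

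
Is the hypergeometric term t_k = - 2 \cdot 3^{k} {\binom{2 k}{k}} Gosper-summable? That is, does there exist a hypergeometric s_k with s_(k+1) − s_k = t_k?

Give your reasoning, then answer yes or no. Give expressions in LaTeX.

Step 1: r(k) = 6*(2*k + 1)/(k + 1).
Factor: A=12*k + 6; B=k + 1; C=1.
Need (12*k + 6)·f(k+1) − (k)·f(k) = 1.
deg f ≤ -1 (via 1,1,0).
deg f ≤ -1 is impossible — no certificate.

No — t_k has no hypergeometric antidifference.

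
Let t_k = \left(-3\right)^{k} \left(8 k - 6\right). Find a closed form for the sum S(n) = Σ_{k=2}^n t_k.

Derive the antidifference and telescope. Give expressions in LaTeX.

The ratio is 3*(-4*k - 1)/(4*k - 3).
Factor: A=-3; B=1; C=k - 3/4.
Key eq: (-3)·f(k+1) = (1)·f(k) + (k - 3/4).
From deg A=0, deg B=0, deg C=1: d=1.
A polynomial solution: f(k) = -(2*k - 3)/8.
Get s_k = R·t_k = (-3)**k*(3 - 2*k) with R(k) = B(k−1)f(k)/C(k) = -(2*k - 3)/(2*(4*k - 3)).
Verify: (-3)**k*(8*k - 6) matches t_k.
Telescope: S(n) = s_(n+1) − s_(2) = (-3)**(n + 1)*(1 - 2*n) − (-9) = 6*(-3)**n*n - 3*(-3)**n + 9.

S(n) = 6 \left(-3\right)^{n} n - 3 \left(-3\right)^{n} + 9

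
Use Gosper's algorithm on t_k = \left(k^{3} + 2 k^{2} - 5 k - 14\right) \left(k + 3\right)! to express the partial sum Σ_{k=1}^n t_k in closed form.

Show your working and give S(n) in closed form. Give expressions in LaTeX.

Compute t_(k+1)/t_k: get (k**4 + 9*k**3 + 22*k**2 - 8*k - 64)/(k**3 + 2*k**2 - 5*k - 14).
Take A(k)=k + 4, B(k)=1, C(k)=k**3 + 2*k**2 - 5*k - 14.
Solve (k + 4)·f(k+1) − (1)·f(k) = k**3 + 2*k**2 - 5*k - 14.
Bound: deg f ≤ 2.
Solving with deg f ≤ 2: f(k) = k**2 - 3*k - 2.
So s_k = (B(k−1)f/C)·t_k = ((k**2 - 3*k - 2)/(k**3 + 2*k**2 - 5*k - 14))·t_k = (k**2 - 3*k - 2)*factorial(k + 3).
Check: Δs_k = (k**3 + 2*k**2 - 5*k - 14)*factorial(k + 3). ✓
Evaluate: s_(n+1) = (n**2 - n - 4)*factorial(n + 4); subtract s_(1) = -96 ⇒ S(n) = n**2*factorial(n + 4) - n*factorial(n + 4) - 4*factorial(n + 4) + 96.

S(n) = n^{2} \left(n + 4\right)! - n \left(n + 4\right)! - 4 \left(n + 4\right)! + 96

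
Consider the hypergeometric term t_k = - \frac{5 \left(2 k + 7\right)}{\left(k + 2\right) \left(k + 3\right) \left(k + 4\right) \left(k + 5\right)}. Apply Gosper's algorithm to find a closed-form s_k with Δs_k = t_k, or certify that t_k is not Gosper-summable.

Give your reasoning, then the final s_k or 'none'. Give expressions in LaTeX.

s_k = \frac{5 k \left(- k - 6\right)}{8 \left(k^{2} + 6 k + 8\right)}

t_(k+1)/t_k = (k + 2)*(2*k + 9)/((k + 6)*(2*k + 7)).
A = k + 2, B = k + 6, C = k + 7/2.
Need (k + 2)·f(k+1) − (k + 5)·f(k) = k + 7/2.
Bound: deg f ≤ 3.
Solve for f: f(k) = k*(k + 3)*(k + 6)/16 (degree 3 ≤ 3).
Certificate R = B(k−1)f/C = k*(k + 3)*(k + 5)*(k + 6)/(8*(2*k + 7)) gives s_k = 5*k*(-k - 6)/(8*(k**2 + 6*k + 8)).
Check: Δs_k = 5*(-2*k - 7)/(k**4 + 14*k**3 + 71*k**2 + 154*k + 120). ✓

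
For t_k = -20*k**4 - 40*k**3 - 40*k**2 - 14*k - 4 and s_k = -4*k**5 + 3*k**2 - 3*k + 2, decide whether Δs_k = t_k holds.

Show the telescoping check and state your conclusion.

valid; difference matches t_k

s_(k+1) = -3*k - 4*(k + 1)**5 + 3*(k + 1)**2 - 1
s_(k+1) − s_k = -20*k**4 - 40*k**3 - 40*k**2 - 14*k - 4
(s_(k+1) − s_k) − t_k = 0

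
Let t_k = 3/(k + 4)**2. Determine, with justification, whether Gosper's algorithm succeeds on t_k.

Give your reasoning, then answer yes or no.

No — key equation has no polynomial f.

Compute t_(k+1)/t_k: get (k + 4)**2/(k + 5)**2.
Gosper form: A/B · C(k+1)/C(k) with A=k**2 + 8*k + 16, B=k**2 + 10*k + 25, C=1.
f must satisfy (k**2 + 8*k + 16)·f(k+1) − (k**2 + 8*k + 16)·f(k) = 1.
Bound: deg f ≤ 0.
f = c0 ⇒ A·f(k+1) − B(k−1)·f(k) − C = -1. The system {-1 = 0} is inconsistent; no antidifference.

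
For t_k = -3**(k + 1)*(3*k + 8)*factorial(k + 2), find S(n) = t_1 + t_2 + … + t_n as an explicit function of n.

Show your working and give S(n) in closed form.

Compute t_(k+1)/t_k: get 3*(k + 3)*(3*k + 11)/(3*k + 8).
Factor: A=3*k + 9; B=1; C=k + 8/3.
f must satisfy (3*k + 9)·f(k+1) − (1)·f(k) = k + 8/3.
Bound: deg f ≤ 0.
A polynomial solution: f(k) = 1/3.
Certificate R = B(k−1)f/C = 1/(3*k + 8) gives s_k = -3**(k + 1)*factorial(k + 2).
Check: Δs_k = -3**(k + 1)*(3*k + 8)*factorial(k + 2). ✓
Evaluate: s_(n+1) = -3**(n + 2)*factorial(n + 3); subtract s_(1) = -54 ⇒ S(n) = -9*3**n*factorial(n + 3) + 54.

S(n) = -9*3**n*factorial(n + 3) + 54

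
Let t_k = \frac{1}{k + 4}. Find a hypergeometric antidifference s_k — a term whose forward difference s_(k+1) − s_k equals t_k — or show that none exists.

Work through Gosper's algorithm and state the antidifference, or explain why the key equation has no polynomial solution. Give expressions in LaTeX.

Compute t_(k+1)/t_k: get (k + 4)/(k + 5).
Factor: A=k + 4; B=k + 5; C=1.
Need (k + 4)·f(k+1) − (k + 4)·f(k) = 1.
deg f ≤ 0 (via 1,1,0).
f = c0 ⇒ A·f(k+1) − B(k−1)·f(k) − C = -1. The system {-1 = 0} is inconsistent; no antidifference.

no hypergeometric antidifference exists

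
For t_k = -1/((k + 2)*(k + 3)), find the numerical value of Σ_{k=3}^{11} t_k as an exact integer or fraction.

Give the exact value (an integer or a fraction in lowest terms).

Σ = -9/70

t_(k+1)/t_k = (k + 2)/(k + 4).
Normal form (A,B,C) = (k + 2, k + 4, 1).
Solve (k + 2)·f(k+1) − (k + 3)·f(k) = 1.
deg f ≤ 1 (via 1,1,0).
Solve for f: f(k) = k/2 (degree 1 ≤ 1).
R(k) = B(k−1)·f(k)/C(k) = k*(k + 3)/2; s_k = R·t_k = -k/(2*k + 4).
s_(k+1) − s_k = -1/(k**2 + 5*k + 6) = t_k.
Sum = s_(12) − s_(3); s_(12) = -3/7, s_(3) = -3/10 ⇒ -9/70.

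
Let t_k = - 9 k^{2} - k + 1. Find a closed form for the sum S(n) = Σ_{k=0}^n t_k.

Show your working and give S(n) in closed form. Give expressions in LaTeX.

Step 1: r(k) = (k + 9*(k + 1)**2)/(9*k**2 + k - 1).
Normal form (A,B,C) = (1, 1, k**2 + k/9 - 1/9).
Solve (1)·f(k+1) − (1)·f(k) = k**2 + k/9 - 1/9.
From deg A=0, deg B=0, deg C=2: d=3.
Coefficient equations give f(k) = k**2*(3*k - 4)/9.
R(k) = B(k−1)·f(k)/C(k) = k**2*(3*k - 4)/(9*k**2 + k - 1); s_k = R·t_k = k**2*(4 - 3*k).
Δs = -9*k**2 - k + 1, as required.
Evaluate: s_(n+1) = -3*n**3 - 5*n**2 - n + 1; subtract s_(0) = 0 ⇒ S(n) = -3*n**3 - 5*n**2 - n + 1.

S(n) = - 3 n^{3} - 5 n^{2} - n + 1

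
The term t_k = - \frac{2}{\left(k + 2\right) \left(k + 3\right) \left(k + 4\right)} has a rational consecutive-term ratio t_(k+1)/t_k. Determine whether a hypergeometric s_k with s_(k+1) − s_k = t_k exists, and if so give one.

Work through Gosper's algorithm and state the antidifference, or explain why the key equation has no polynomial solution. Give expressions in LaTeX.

s_k = \frac{k \left(- k - 5\right)}{6 \left(k + 2\right) \left(k + 3\right)}

r(k) = (k + 2)/(k + 5) after simplifying.
Gosper form: A/B · C(k+1)/C(k) with A=k + 2, B=k + 5, C=1.
Solve (k + 2)·f(k+1) − (k + 4)·f(k) = 1.
d = 2 from the (1,1,0) case.
Solving with deg f ≤ 2: f(k) = k*(k + 5)/12.
So s_k = (B(k−1)f/C)·t_k = (k*(k + 4)*(k + 5)/12)·t_k = k*(-k - 5)/(6*(k + 2)*(k + 3)).
Δs = -2/(k**3 + 9*k**2 + 26*k + 24), as required.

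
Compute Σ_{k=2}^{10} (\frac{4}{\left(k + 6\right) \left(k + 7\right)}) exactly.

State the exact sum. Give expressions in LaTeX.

Ratio r(k) = (k + 6)/(k + 8).
Gosper form: A/B · C(k+1)/C(k) with A=k + 6, B=k + 8, C=1.
Solve (k + 6)·f(k+1) − (k + 7)·f(k) = 1.
Bound: deg f ≤ 1.
A polynomial solution: f(k) = k/6.
So s_k = (B(k−1)f/C)·t_k = (k*(k + 7)/6)·t_k = 2*k/(3*(k + 6)).
Verify: 4/(k**2 + 13*k + 42) matches t_k.
Sum = s_(11) − s_(2); s_(11) = 22/51, s_(2) = 1/6 ⇒ 9/34.

Σ = 9/34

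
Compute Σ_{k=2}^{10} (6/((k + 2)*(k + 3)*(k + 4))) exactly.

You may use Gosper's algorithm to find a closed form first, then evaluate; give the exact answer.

Ratio r(k) = (k + 2)/(k + 5).
Gosper form: A/B · C(k+1)/C(k) with A=k + 2, B=k + 5, C=1.
f must satisfy (k + 2)·f(k+1) − (k + 4)·f(k) = 1.
Degrees (1,1,0) ⇒ d ≤ 2.
Solving with deg f ≤ 2: f(k) = k*(k + 5)/12.
Certificate R = B(k−1)f/C = k*(k + 4)*(k + 5)/12 gives s_k = k*(k + 5)/(2*(k + 2)*(k + 3)).
Check: Δs_k = 6/(k**3 + 9*k**2 + 26*k + 24). ✓
Evaluate s at k=11 and k=2: 44/91 and 7/20; difference 243/1820.

Σ = 243/1820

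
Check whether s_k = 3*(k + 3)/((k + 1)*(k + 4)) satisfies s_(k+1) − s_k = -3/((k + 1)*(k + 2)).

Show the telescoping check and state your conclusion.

s_(k+1) = 3*(k + 4)/((k + 2)*(k + 5))
s_(k+1) − s_k = 3*(-k**2 - 7*k - 14)/(k**4 + 12*k**3 + 49*k**2 + 78*k + 40)
(s_(k+1) − s_k) − t_k = 6*(k + 3)/(k**4 + 12*k**3 + 49*k**2 + 78*k + 40)

Invalid: residual 6*(k + 3)/(k**4 + 12*k**3 + 49*k**2 + 78*k + 40) ≠ 0.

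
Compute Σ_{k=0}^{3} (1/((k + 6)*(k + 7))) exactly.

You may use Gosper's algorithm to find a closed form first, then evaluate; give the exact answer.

Σ = 1/15

The ratio is (k + 6)/(k + 8).
So A=k + 6 and B=k + 8, with C=1.
Key eq: (k + 6)·f(k+1) = (k + 7)·f(k) + (1).
deg f ≤ 1 (via 1,1,0).
A polynomial solution: f(k) = k/6.
Then R = B(k−1)f/C = k*(k + 7)/6, so s_k = R(k)·t_k = k/(6*(k + 6)).
s_(k+1) − s_k = 1/(k**2 + 13*k + 42) = t_k.
Telescoping: Σ = s_(4) − s_(0) = 1/15 − (0) = 1/15.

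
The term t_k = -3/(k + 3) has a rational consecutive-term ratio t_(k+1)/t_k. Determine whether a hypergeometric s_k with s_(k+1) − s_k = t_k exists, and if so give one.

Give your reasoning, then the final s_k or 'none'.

Step 1: r(k) = (k + 3)/(k + 4).
A = k + 3, B = k + 4, C = 1.
Solve (k + 3)·f(k+1) − (k + 3)·f(k) = 1.
Bound: deg f ≤ 0.
Write f(k) = c0. Then LHS − RHS = -1, requiring -1 = 0: contradictory. No certificate.

no hypergeometric antidifference exists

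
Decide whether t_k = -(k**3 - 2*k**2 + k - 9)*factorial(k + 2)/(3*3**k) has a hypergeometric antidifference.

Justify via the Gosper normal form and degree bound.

Step 1: r(k) = (k + 3)*(k + (k + 1)**3 - 2*(k + 1)**2 - 8)/(3*(k**3 - 2*k**2 + k - 9)).
Gosper form: A/B · C(k+1)/C(k) with A=k/3 + 1, B=1, C=k**3 - 2*k**2 + k - 9.
Set up (k/3 + 1)·f(k+1) − (1)·f(k) − (k**3 - 2*k**2 + k - 9) = 0.
d = 2 from the (1,0,3) case.
Solving with deg f ≤ 2: f(k) = 3*(k**2 - 4*k - 2).
Certificate R = B(k−1)f/C = 3*(k**2 - 4*k - 2)/(k**3 - 2*k**2 + k - 9) gives s_k = (-k**2 + 4*k + 2)*factorial(k + 2)/3**k.
Δs = -(k**3 - 2*k**2 + k - 9)*factorial(k + 2)/(3*3**k), as required.

Yes. s_k = (-k**2 + 4*k + 2)*factorial(k + 2)/3**k.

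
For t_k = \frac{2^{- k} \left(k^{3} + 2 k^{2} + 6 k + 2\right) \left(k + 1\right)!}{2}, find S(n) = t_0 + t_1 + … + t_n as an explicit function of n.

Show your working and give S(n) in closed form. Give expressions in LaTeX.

S(n) = 2^{- n - 1} \left(- 2^{n + 1} + n^{4} n! + 5 n^{3} n! + 10 n^{2} n! + 10 n n! + 4 n!\right)

t_(k+1)/t_k = (k**4 + 7*k**3 + 23*k**2 + 37*k + 22)/(2*(k**3 + 2*k**2 + 6*k + 2)).
Normal form (A,B,C) = (k/2 + 1, 1, k**3 + 2*k**2 + 6*k + 2).
Key eq: (k/2 + 1)·f(k+1) = (1)·f(k) + (k**3 + 2*k**2 + 6*k + 2).
Degrees (1,0,3) ⇒ d ≤ 2.
Coefficient equations give f(k) = 2*(k**2 + 1).
Then R = B(k−1)f/C = 2*(k**2 + 1)/(k**3 + 2*k**2 + 6*k + 2), so s_k = R(k)·t_k = (k**2 + 1)*factorial(k + 1)/2**k.
Δs = (k**3 + 2*k**2 + 6*k + 2)*factorial(k + 1)/(2*2**k), as required.
Evaluate: s_(n+1) = 2**(-n - 1)*(n**2 + 2*n + 2)*factorial(n + 2); subtract s_(0) = 1 ⇒ S(n) = 2**(-n - 1)*(-2**(n + 1) + n**4*factorial(n) + 5*n**3*factorial(n) + 10*n**2*factorial(n) + 10*n*factorial(n) + 4*factorial(n)).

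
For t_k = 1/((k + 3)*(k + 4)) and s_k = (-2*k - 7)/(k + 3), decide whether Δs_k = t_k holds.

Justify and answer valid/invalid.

s_(k+1) = (-2*k - 9)/(k + 4)
s_(k+1) − s_k = 1/(k**2 + 7*k + 12)
(s_(k+1) − s_k) − t_k = 0

valid (s_(k+1) − s_k reduces to t_k)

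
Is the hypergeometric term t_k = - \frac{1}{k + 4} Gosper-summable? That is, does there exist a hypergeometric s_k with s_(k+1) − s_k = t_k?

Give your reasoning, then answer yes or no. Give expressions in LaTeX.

r(k) = (k + 4)/(k + 5) after simplifying.
So A=k + 4 and B=k + 5, with C=1.
Key eq: (k + 4)·f(k+1) = (k + 4)·f(k) + (1).
deg f ≤ 0 (via 1,1,0).
Put f(k) = c0: A·f(k+1) − B(k−1)·f(k) − C = -1; need -1 = 0 — inconsistent ⇒ no f, not summable.

No — t_k has no hypergeometric antidifference.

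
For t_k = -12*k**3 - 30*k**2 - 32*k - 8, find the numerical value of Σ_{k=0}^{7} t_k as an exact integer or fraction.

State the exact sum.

Σ = -14568

Step 1: r(k) = (6*k**3 + 33*k**2 + 64*k + 41)/(6*k**3 + 15*k**2 + 16*k + 4).
Normal form (A,B,C) = (1, 1, k**3 + 5*k**2/2 + 8*k/3 + 2/3).
Solve (1)·f(k+1) − (1)·f(k) = k**3 + 5*k**2/2 + 8*k/3 + 2/3.
deg f ≤ 4 (via 0,0,3).
Coefficient equations give f(k) = k*(3*k**3 + 4*k**2 + 4*k - 3)/12.
Get s_k = R·t_k = k*(-3*k**3 - 4*k**2 - 4*k + 3) with R(k) = B(k−1)f(k)/C(k) = k*(3*k**3 + 4*k**2 + 4*k - 3)/(2*(6*k**3 + 15*k**2 + 16*k + 4)).
Verify: -12*k**3 - 30*k**2 - 32*k - 8 matches t_k.
Evaluate s at k=8 and k=0: -14568 and 0; difference -14568.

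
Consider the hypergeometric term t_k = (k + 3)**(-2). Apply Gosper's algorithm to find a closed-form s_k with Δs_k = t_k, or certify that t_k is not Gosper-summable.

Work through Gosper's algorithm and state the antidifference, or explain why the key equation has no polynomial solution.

The ratio is (k + 3)**2/(k + 4)**2.
Normal form (A,B,C) = (k**2 + 6*k + 9, k**2 + 8*k + 16, 1).
Key eq: (k**2 + 6*k + 9)·f(k+1) = (k**2 + 6*k + 9)·f(k) + (1).
Bound: deg f ≤ 0.
f = c0 ⇒ A·f(k+1) − B(k−1)·f(k) − C = -1. The system {-1 = 0} is inconsistent; no antidifference.

not Gosper-summable; s_k does not exist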